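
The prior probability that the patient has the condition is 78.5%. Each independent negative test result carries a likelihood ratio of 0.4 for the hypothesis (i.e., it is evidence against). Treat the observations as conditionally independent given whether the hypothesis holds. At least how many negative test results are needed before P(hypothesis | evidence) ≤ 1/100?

7

Prior odds = 0.785/0.215 = 157/43.
Likelihood ratio per negative test result = 0.4.
Target posterior odds = 0.01/0.99 = 1/99.
Need (157/43) × 0.4ⁿ ≤ 1/99, i.e. 0.4ⁿ ≤ 43/15543.
0.4⁶ = 64/15625 is still above 43/15543 but 0.4⁷ = 128/78125 is at or below it, so n = 7.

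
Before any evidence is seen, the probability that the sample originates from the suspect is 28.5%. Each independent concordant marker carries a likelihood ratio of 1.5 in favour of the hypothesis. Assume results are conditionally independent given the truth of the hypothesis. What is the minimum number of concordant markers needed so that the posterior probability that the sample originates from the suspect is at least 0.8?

6

Prior odds: 0.285 ÷ 0.715 = 57/143.
Likelihood ratio per concordant marker = 1.5.
Target posterior odds = 0.8/0.2 = 4.
Require 1.5ⁿ ≥ 4 ÷ (57/143) = 572/57.
1.5⁵ = 7.59375 falls short of 572/57 but 1.5⁶ = 11.390625 reaches it, so n = 6.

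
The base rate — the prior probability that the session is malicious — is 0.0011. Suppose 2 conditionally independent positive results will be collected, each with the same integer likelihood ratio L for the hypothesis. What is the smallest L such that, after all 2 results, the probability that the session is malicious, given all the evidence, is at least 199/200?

426

Prior odds = 0.0011/0.9989 = 11/9989.
Target odds = 0.995/0.005 = 199.
Need L² ≥ 199 ÷ (11/9989) = 1987811/11.
425² = 180625 < 1987811/11 ≤ 181476 = 426², so L = 426.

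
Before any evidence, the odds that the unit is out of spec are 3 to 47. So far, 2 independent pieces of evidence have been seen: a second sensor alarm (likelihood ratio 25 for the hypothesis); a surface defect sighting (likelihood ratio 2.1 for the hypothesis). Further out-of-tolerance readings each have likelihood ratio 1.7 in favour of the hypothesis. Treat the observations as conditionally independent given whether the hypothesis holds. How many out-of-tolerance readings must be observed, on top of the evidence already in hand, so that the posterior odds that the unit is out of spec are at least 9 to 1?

2

Prior odds = 3/47.
Combined Bayes factor of the evidence already in hand = 25 × 2.1 = 52.5.
Odds after that evidence = (3/47) × 52.5 = 315/94.
Target odds = 9.
Need 1.7ⁿ ≥ 9 ÷ (315/94) = 94/35.
1.7¹ = 1.7 falls short of 94/35 but 1.7² = 2.89 reaches it, so n = 2.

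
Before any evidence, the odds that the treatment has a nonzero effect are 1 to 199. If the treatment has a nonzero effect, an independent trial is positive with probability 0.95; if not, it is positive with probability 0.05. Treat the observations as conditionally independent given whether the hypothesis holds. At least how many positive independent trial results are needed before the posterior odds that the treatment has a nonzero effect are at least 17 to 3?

3

Prior odds = 1/199.
Likelihood ratio of a positive = 0.95/0.05 = 19.
Target odds = 17/3.
Need (1/199) × 19ⁿ ≥ 17/3, i.e. 19ⁿ ≥ 3383/3.
19² = 361 falls short of 3383/3 but 19³ = 6859 reaches it, so n = 3.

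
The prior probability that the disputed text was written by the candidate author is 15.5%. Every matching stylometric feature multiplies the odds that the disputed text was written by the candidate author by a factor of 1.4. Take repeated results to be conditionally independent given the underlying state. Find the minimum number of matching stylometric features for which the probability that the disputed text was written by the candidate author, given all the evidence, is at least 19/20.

Prior odds = 0.155/0.845 = 31/169.
Likelihood ratio per matching stylometric feature = 1.4.
Target odds: 0.95 ÷ 0.05 = 19.
Need (31/169) × 1.4ⁿ ≥ 19, i.e. 1.4ⁿ ≥ 3211/31.
1.4¹³ ≈79.3715 falls short of 3211/31 but 1.4¹⁴ ≈111.12 reaches it, so n = 14.

14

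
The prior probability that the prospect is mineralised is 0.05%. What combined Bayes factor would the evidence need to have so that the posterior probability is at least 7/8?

Prior odds = 0.0005/0.9995 = 1/1999.
Target odds = 0.875/0.125 = 7.
Required Bayes factor = 7 ÷ (1/1999) = 13993.

13993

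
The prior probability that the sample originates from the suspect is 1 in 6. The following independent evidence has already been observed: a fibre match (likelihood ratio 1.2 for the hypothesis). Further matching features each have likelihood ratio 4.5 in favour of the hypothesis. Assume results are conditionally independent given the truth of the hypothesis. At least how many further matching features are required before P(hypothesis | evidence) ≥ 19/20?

3

Prior odds = (1/6)/(5/6) = 0.2.
Bayes factor of the evidence already in hand = 1.2.
Odds after that evidence = 0.2 × 1.2 = 0.24.
Target odds = 0.95/0.05 = 19.
Need 4.5ⁿ ≥ 19 ÷ 0.24 = 475/6.
4.5² = 20.25 falls short of 475/6 but 4.5³ = 91.125 reaches it, so n = 3.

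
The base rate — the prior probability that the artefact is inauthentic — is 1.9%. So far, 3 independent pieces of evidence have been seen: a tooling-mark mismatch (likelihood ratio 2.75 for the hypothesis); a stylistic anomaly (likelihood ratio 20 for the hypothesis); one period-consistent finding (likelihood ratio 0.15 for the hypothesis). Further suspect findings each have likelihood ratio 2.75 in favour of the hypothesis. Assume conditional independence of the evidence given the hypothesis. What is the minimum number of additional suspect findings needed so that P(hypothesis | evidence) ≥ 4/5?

4

Prior odds = 0.019/0.981 = 19/981.
Combined Bayes factor of the evidence already in hand = 2.75 × 20 × 0.15 = 8.25.
Odds after that evidence = (19/981) × 8.25 = 209/1308.
Target odds = 0.8/0.2 = 4.
Need 2.75ⁿ ≥ 4 ÷ (209/1308) = 5232/209.
2.75³ = 20.796875 falls short of 5232/209 but 2.75⁴ = 57.19140625 reaches it, so n = 4.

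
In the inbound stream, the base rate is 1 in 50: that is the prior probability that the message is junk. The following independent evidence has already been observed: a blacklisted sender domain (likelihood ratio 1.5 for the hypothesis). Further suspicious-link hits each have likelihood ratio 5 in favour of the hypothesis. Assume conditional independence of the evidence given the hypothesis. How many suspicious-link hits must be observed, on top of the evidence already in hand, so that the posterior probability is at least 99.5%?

Prior odds = 0.02/0.98 = 1/49.
Bayes factor of the evidence already in hand = 1.5.
Odds after that evidence = (1/49) × 1.5 = 3/98.
Target odds = 0.995/0.005 = 199.
Need 5ⁿ ≥ 199 ÷ (3/98) = 19502/3.
5⁵ = 3125 falls short of 19502/3 but 5⁶ = 15625 reaches it, so n = 6.

6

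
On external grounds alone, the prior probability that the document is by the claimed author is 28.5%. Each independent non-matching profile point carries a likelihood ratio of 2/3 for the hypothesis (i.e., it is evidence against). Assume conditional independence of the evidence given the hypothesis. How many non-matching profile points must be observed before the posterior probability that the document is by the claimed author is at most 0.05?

5

Prior odds: 0.285 ÷ 0.715 = 57/143.
Likelihood ratio per non-matching profile point = 2/3.
Target posterior odds = 0.05/0.95 = 1/19.
Need (57/143) × (2/3)ⁿ ≤ 1/19, i.e. (2/3)ⁿ ≤ 143/1083.
(2/3)⁴ = 16/81 is still above 143/1083 but (2/3)⁵ = 32/243 is at or below it, so n = 5.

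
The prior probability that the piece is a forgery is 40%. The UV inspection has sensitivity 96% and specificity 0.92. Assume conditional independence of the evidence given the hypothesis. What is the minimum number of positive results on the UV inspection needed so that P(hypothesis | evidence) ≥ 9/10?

2

Prior odds = 0.4/0.6 = 2/3.
False-positive rate = 1 − 0.92 = 0.08; likelihood ratio of a positive = 0.96/0.08 = 12.
Target odds: 0.9 ÷ 0.1 = 9.
Require 12ⁿ ≥ 9 ÷ (2/3) = 13.5.
12¹ = 12 falls short of 13.5 but 12² = 144 reaches it, so n = 2.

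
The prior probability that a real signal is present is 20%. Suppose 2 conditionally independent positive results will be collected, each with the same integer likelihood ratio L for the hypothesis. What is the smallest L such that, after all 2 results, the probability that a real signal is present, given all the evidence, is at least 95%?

Prior odds = 0.2/0.8 = 0.25.
Target odds = 0.95/0.05 = 19.
Need L² ≥ 19 ÷ 0.25 = 76.
8² = 64 < 76 ≤ 81 = 9², so L = 9.

9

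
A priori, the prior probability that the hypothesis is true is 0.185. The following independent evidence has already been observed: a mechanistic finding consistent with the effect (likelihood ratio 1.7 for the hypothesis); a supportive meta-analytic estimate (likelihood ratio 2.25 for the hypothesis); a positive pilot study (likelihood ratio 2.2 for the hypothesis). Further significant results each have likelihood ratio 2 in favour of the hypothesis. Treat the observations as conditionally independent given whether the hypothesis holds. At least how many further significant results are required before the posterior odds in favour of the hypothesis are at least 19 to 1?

Prior odds = 0.185/0.815 = 37/163.
Combined Bayes factor of the evidence already in hand = 1.7 × 2.25 × 2.2 = 8.415.
Odds after that evidence = (37/163) × 8.415 = 62271/32600.
Target odds = 19.
Need 2ⁿ ≥ 19 ÷ (62271/32600) = 619400/62271.
2³ = 8 falls short of 619400/62271 but 2⁴ = 16 reaches it, so n = 4.

4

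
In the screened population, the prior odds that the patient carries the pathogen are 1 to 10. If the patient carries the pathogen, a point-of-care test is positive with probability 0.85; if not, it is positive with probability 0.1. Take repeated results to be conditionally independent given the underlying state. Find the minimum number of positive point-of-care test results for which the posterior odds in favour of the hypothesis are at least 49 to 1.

3

Prior odds = 0.1.
Likelihood ratio of a positive = 0.85/0.1 = 8.5.
Target odds = 49.
Require 8.5ⁿ ≥ 49 ÷ 0.1 = 490.
8.5² = 72.25 falls short of 490 but 8.5³ = 614.125 reaches it, so n = 3.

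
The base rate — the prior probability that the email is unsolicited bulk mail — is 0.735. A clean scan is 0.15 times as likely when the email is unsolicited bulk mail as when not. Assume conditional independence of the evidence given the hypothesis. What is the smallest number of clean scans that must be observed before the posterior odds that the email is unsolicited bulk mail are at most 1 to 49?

3

Prior odds = 0.735/0.265 = 147/53.
Likelihood ratio per clean scan = 0.15.
Target odds = 1/49.
Need (147/53) × 0.15ⁿ ≤ 1/49, i.e. 0.15ⁿ ≤ 53/7203.
0.15² = 0.0225 is still above 53/7203 but 0.15³ = 0.003375 is at or below it, so n = 3.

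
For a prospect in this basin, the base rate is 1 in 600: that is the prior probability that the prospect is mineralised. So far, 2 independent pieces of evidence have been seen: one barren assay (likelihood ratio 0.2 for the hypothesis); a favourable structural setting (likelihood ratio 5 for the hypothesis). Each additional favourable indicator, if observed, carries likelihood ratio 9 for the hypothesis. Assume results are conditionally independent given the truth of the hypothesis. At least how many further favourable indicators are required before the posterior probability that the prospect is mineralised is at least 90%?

Prior odds = (1/600)/(599/600) = 1/599.
Combined Bayes factor of the evidence already in hand = 0.2 × 5 = 1.
Odds after that evidence = (1/599) × 1 = 1/599.
Target odds = 0.9/0.1 = 9.
Need 9ⁿ ≥ 9 ÷ (1/599) = 5391.
9³ = 729 falls short of 5391 but 9⁴ = 6561 reaches it, so n = 4.

4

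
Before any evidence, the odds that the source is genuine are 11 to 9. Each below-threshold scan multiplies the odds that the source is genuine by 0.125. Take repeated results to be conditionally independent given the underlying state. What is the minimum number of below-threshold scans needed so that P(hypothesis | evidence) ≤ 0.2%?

Prior odds = 11/9.
Likelihood ratio per below-threshold scan = 0.125.
Target posterior odds = 0.002/0.998 = 1/499.
Need (11/9) × 0.125ⁿ ≤ 1/499, i.e. 0.125ⁿ ≤ 9/5489.
0.125³ = 0.001953125 is still above 9/5489 but 0.125⁴ = 1/4096 is at or below it, so n = 4.

4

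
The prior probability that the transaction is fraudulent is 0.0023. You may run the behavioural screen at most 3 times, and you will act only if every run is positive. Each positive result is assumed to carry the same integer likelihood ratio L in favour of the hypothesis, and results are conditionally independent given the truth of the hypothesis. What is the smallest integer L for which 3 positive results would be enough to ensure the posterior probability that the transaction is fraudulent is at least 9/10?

16

Prior odds = 0.0023/0.9977 = 23/9977.
Target odds = 0.9/0.1 = 9.
Need L³ ≥ 9 ÷ (23/9977) = 89793/23.
15³ = 3375 < 89793/23 ≤ 4096 = 16³, so L = 16.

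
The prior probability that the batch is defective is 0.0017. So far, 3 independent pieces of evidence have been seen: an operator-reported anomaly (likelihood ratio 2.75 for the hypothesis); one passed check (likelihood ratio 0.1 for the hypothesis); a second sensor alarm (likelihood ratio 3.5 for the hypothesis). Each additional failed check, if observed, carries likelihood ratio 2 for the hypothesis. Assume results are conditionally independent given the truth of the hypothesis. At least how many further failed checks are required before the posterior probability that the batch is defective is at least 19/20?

Prior odds = 0.0017/0.9983 = 17/9983.
Combined Bayes factor of the evidence already in hand = 2.75 × 0.1 × 3.5 = 0.9625.
Odds after that evidence = (17/9983) × 0.9625 = 1309/798640.
Target odds = 0.95/0.05 = 19.
Need 2ⁿ ≥ 19 ÷ (1309/798640) = 15174160/1309.
2¹³ = 8192 falls short of 15174160/1309 but 2¹⁴ = 16384 reaches it, so n = 14.

14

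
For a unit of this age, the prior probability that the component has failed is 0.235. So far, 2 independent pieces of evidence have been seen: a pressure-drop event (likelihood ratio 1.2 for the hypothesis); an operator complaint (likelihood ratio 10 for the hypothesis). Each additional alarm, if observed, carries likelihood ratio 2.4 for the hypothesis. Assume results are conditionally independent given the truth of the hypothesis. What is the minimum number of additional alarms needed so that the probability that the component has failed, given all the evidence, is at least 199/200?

Prior odds = 0.235/0.765 = 47/153.
Combined Bayes factor of the evidence already in hand = 1.2 × 10 = 12.
Odds after that evidence = (47/153) × 12 = 188/51.
Target odds = 0.995/0.005 = 199.
Need 2.4ⁿ ≥ 199 ÷ (188/51) = 10149/188.
2.4⁴ = 33.1776 falls short of 10149/188 but 2.4⁵ = 79.62624 reaches it, so n = 5.

5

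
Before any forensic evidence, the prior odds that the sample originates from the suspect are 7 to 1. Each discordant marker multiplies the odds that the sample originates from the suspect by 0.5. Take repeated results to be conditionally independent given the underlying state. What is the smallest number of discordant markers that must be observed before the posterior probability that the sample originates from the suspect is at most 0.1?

Prior odds = 7.
Likelihood ratio per discordant marker = 0.5.
Target posterior odds = 0.1/0.9 = 1/9.
Require 0.5ⁿ ≤ 1/9 ÷ 7 = 1/63.
0.5⁵ = 0.03125 is still above 1/63 but 0.5⁶ = 0.015625 is at or below it, so n = 6.

6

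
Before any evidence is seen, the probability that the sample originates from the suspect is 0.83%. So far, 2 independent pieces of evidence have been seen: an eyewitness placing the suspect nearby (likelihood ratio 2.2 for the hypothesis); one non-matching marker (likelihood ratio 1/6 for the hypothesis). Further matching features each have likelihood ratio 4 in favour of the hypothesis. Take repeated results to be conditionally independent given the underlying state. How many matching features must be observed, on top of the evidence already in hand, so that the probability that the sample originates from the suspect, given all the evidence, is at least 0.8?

Prior odds = 0.0083/0.9917 = 83/9917.
Combined Bayes factor of the evidence already in hand = 2.2 × (1/6) = 11/30.
Odds after that evidence = (83/9917) × 11/30 = 913/297510.
Target odds = 0.8/0.2 = 4.
Need 4ⁿ ≥ 4 ÷ (913/297510) = 1190040/913.
4⁵ = 1024 falls short of 1190040/913 but 4⁶ = 4096 reaches it, so n = 6.

6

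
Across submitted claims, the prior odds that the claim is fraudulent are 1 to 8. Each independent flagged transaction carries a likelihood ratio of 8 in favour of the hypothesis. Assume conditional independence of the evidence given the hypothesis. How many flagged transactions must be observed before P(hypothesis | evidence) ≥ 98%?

Prior odds = 0.125.
Likelihood ratio per flagged transaction = 8.
Target odds: 0.98 ÷ 0.02 = 49.
Require 8ⁿ ≥ 49 ÷ 0.125 = 392.
8² = 64 falls short of 392 but 8³ = 512 reaches it, so n = 3.

3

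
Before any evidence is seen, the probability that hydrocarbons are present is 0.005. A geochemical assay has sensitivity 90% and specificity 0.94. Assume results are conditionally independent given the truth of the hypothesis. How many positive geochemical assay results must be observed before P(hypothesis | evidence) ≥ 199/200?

Prior odds: 0.005 ÷ 0.995 = 1/199.
False-positive rate = 1 − 0.94 = 0.06; likelihood ratio of a positive = 0.9/0.06 = 15.
Target odds: 0.995 ÷ 0.005 = 199.
Require 15ⁿ ≥ 199 ÷ (1/199) = 39601.
15³ = 3375 falls short of 39601 but 15⁴ = 50625 reaches it, so n = 4.

4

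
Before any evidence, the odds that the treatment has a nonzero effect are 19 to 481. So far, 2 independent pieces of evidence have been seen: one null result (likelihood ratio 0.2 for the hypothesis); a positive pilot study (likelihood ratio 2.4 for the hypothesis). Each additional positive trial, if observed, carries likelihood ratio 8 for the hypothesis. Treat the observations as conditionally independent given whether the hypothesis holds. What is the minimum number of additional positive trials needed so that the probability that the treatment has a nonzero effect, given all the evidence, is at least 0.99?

Prior odds = 19/481.
Combined Bayes factor of the evidence already in hand = 0.2 × 2.4 = 0.48.
Odds after that evidence = (19/481) × 0.48 = 228/12025.
Target odds = 0.99/0.01 = 99.
Need 8ⁿ ≥ 99 ÷ (228/12025) = 396825/76.
8⁴ = 4096 falls short of 396825/76 but 8⁵ = 32768 reaches it, so n = 5.

5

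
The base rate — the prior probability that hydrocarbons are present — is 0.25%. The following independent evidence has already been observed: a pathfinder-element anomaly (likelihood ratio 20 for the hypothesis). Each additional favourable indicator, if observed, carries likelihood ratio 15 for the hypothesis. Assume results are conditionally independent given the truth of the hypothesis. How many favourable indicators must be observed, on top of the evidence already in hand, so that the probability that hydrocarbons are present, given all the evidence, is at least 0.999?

4

Prior odds = 0.0025/0.9975 = 1/399.
Bayes factor of the evidence already in hand = 20.
Odds after that evidence = (1/399) × 20 = 20/399.
Target odds = 0.999/0.001 = 999.
Need 15ⁿ ≥ 999 ÷ (20/399) = 19930.05.
15³ = 3375 falls short of 19930.05 but 15⁴ = 50625 reaches it, so n = 4.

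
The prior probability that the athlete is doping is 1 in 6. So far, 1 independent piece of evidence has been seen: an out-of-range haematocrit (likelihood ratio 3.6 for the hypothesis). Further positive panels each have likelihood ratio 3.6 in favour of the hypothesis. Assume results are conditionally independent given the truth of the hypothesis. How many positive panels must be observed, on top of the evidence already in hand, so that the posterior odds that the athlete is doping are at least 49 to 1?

Prior odds = (1/6)/(5/6) = 0.2.
Bayes factor of the evidence already in hand = 3.6.
Odds after that evidence = 0.2 × 3.6 = 0.72.
Target odds = 49.
Need 3.6ⁿ ≥ 49 ÷ 0.72 = 1225/18.
3.6³ = 46.656 falls short of 1225/18 but 3.6⁴ = 167.9616 reaches it, so n = 4.

4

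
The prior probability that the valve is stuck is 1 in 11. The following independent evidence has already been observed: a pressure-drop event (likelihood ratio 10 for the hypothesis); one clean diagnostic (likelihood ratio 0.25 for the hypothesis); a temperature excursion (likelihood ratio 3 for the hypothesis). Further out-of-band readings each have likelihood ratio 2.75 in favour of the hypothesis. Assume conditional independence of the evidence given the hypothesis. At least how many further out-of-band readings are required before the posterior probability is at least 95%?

4

Prior odds = (1/11)/(10/11) = 0.1.
Combined Bayes factor of the evidence already in hand = 10 × 0.25 × 3 = 7.5.
Odds after that evidence = 0.1 × 7.5 = 0.75.
Target odds = 0.95/0.05 = 19.
Need 2.75ⁿ ≥ 19 ÷ 0.75 = 76/3.
2.75³ = 20.796875 falls short of 76/3 but 2.75⁴ = 57.19140625 reaches it, so n = 4.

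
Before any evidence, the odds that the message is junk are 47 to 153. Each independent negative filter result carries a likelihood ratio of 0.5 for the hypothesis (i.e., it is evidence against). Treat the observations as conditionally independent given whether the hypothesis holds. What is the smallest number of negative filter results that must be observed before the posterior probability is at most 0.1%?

Prior odds = 47/153.
Likelihood ratio per negative filter result = 0.5.
Target odds: 0.001 ÷ 0.999 = 1/999.
Require 0.5ⁿ ≤ 1/999 ÷ (47/153) = 17/5217.
0.5⁸ = 0.00390625 is still above 17/5217 but 0.5⁹ = 0.001953125 is at or below it, so n = 9.

9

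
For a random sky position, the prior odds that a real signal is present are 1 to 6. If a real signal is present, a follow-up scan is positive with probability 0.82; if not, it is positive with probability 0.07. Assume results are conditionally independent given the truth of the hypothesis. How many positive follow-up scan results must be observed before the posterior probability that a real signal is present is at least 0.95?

2

Prior odds = 1/6.
Likelihood ratio of a positive = 0.82/0.07 = 82/7.
Target odds: 0.95 ÷ 0.05 = 19.
Require (82/7)ⁿ ≥ 19 ÷ (1/6) = 114.
(82/7)¹ = 82/7 falls short of 114 but (82/7)² = 6724/49 reaches it, so n = 2.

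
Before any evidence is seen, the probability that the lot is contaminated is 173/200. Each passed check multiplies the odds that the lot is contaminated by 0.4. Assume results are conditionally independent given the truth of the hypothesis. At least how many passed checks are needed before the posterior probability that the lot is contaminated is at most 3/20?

Prior odds: 0.865 ÷ 0.135 = 173/27.
Likelihood ratio per passed check = 0.4.
Target posterior odds = 0.15/0.85 = 3/17.
Need (173/27) × 0.4ⁿ ≤ 3/17, i.e. 0.4ⁿ ≤ 81/2941.
0.4³ = 0.064 is still above 81/2941 but 0.4⁴ = 0.0256 is at or below it, so n = 4.

4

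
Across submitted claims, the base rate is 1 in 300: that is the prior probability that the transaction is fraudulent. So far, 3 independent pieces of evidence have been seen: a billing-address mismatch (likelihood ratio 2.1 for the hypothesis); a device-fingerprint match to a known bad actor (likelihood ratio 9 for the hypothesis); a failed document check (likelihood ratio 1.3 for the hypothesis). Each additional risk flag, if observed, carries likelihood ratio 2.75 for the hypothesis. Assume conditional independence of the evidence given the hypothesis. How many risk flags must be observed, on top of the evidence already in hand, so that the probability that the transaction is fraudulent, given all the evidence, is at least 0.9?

Prior odds = (1/300)/(299/300) = 1/299.
Combined Bayes factor of the evidence already in hand = 2.1 × 9 × 1.3 = 24.57.
Odds after that evidence = (1/299) × 24.57 = 189/2300.
Target odds = 0.9/0.1 = 9.
Need 2.75ⁿ ≥ 9 ÷ (189/2300) = 2300/21.
2.75⁴ = 57.19140625 falls short of 2300/21 but 2.75⁵ = 161051/1024 reaches it, so n = 5.

5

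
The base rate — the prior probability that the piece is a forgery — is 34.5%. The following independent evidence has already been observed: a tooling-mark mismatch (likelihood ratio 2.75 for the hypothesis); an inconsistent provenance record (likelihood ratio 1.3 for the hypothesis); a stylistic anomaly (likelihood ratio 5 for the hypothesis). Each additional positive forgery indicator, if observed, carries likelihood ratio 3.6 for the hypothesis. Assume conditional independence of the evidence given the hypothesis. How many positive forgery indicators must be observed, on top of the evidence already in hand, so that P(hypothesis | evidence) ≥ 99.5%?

Prior odds = 0.345/0.655 = 69/131.
Combined Bayes factor of the evidence already in hand = 2.75 × 1.3 × 5 = 17.875.
Odds after that evidence = (69/131) × 17.875 = 9867/1048.
Target odds = 0.995/0.005 = 199.
Need 3.6ⁿ ≥ 199 ÷ (9867/1048) = 208552/9867.
3.6² = 12.96 falls short of 208552/9867 but 3.6³ = 46.656 reaches it, so n = 3.

3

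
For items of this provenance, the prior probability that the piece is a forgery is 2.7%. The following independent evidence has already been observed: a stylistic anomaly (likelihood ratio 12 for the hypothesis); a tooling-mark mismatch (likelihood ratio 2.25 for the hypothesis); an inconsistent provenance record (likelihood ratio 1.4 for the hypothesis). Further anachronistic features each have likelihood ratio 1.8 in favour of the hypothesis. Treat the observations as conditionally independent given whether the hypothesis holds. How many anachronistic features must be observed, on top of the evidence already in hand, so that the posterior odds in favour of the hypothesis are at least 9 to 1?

4

Prior odds = 0.027/0.973 = 27/973.
Combined Bayes factor of the evidence already in hand = 12 × 2.25 × 1.4 = 37.8.
Odds after that evidence = (27/973) × 37.8 = 729/695.
Target odds = 9.
Need 1.8ⁿ ≥ 9 ÷ (729/695) = 695/81.
1.8³ = 5.832 falls short of 695/81 but 1.8⁴ = 10.4976 reaches it, so n = 4.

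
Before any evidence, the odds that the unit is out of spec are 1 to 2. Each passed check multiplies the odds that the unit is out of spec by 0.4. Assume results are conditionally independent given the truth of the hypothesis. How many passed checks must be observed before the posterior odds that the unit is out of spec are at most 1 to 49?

4

Prior odds = 0.5.
Likelihood ratio per passed check = 0.4.
Target odds = 1/49.
Require 0.4ⁿ ≤ 1/49 ÷ 0.5 = 2/49.
0.4³ = 0.064 is still above 2/49 but 0.4⁴ = 0.0256 is at or below it, so n = 4.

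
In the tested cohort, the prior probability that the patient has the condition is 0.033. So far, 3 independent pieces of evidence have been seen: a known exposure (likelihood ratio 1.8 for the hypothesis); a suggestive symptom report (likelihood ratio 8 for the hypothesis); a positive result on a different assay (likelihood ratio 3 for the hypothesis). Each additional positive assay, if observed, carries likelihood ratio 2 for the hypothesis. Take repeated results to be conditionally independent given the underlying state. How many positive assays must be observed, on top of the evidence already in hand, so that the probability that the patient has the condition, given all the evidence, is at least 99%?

7

Prior odds = 0.033/0.967 = 33/967.
Combined Bayes factor of the evidence already in hand = 1.8 × 8 × 3 = 43.2.
Odds after that evidence = (33/967) × 43.2 = 7128/4835.
Target odds = 0.99/0.01 = 99.
Need 2ⁿ ≥ 99 ÷ (7128/4835) = 4835/72.
2⁶ = 64 falls short of 4835/72 but 2⁷ = 128 reaches it, so n = 7.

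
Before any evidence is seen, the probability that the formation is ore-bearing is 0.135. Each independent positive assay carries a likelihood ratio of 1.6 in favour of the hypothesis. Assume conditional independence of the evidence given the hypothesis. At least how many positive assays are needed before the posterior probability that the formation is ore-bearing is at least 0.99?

Prior odds = 0.135/0.865 = 27/173.
Likelihood ratio per positive assay = 1.6.
Target posterior odds = 0.99/0.01 = 99.
Need (27/173) × 1.6ⁿ ≥ 99, i.e. 1.6ⁿ ≥ 1903/3.
1.6¹³ ≈450.36 falls short of 1903/3 but 1.6¹⁴ ≈720.576 reaches it, so n = 14.

14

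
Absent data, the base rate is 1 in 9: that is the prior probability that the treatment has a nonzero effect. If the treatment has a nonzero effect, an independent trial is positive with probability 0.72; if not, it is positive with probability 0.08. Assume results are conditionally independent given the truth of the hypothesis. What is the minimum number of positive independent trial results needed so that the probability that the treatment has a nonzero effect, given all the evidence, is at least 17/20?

Prior odds: (1/9) ÷ (8/9) = 0.125.
Likelihood ratio of a positive = 0.72/0.08 = 9.
Target posterior odds = 0.85/0.15 = 17/3.
Need 0.125 × 9ⁿ ≥ 17/3, i.e. 9ⁿ ≥ 136/3.
9¹ = 9 falls short of 136/3 but 9² = 81 reaches it, so n = 2.

2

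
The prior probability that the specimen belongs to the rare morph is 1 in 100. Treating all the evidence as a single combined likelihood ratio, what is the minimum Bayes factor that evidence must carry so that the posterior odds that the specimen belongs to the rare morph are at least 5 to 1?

Prior odds = 0.01/0.99 = 1/99.
Target odds = 5.
Required Bayes factor = 5 ÷ (1/99) = 495.

495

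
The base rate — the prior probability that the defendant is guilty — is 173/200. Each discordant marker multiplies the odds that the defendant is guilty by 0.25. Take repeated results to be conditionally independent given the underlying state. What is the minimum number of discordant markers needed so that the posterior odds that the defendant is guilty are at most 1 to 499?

Prior odds: 0.865 ÷ 0.135 = 173/27.
Likelihood ratio per discordant marker = 0.25.
Target odds = 1/499.
Require 0.25ⁿ ≤ 1/499 ÷ (173/27) = 27/86327.
0.25⁵ = 1/1024 is still above 27/86327 but 0.25⁶ = 1/4096 is at or below it, so n = 6.

6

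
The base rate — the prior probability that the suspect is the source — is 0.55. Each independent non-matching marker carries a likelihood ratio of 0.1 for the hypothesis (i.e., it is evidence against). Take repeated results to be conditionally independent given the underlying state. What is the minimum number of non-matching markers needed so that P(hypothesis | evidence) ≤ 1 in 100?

Prior odds: 0.55 ÷ 0.45 = 11/9.
Likelihood ratio per non-matching marker = 0.1.
Target posterior odds = 0.01/0.99 = 1/99.
Need (11/9) × 0.1ⁿ ≤ 1/99, i.e. 0.1ⁿ ≤ 1/121.
0.1² = 0.01 is still above 1/121 but 0.1³ = 0.001 is at or below it, so n = 3.

3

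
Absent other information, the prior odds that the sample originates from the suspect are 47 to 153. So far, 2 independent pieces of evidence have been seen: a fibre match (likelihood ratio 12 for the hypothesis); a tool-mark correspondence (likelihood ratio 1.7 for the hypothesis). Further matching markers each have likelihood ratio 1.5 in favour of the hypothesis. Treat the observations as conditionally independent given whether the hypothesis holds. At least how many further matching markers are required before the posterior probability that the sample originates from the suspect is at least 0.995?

Prior odds = 47/153.
Combined Bayes factor of the evidence already in hand = 12 × 1.7 = 20.4.
Odds after that evidence = (47/153) × 20.4 = 94/15.
Target odds = 0.995/0.005 = 199.
Need 1.5ⁿ ≥ 199 ÷ (94/15) = 2985/94.
1.5⁸ = 25.62890625 falls short of 2985/94 but 1.5⁹ = 19683/512 reaches it, so n = 9.

9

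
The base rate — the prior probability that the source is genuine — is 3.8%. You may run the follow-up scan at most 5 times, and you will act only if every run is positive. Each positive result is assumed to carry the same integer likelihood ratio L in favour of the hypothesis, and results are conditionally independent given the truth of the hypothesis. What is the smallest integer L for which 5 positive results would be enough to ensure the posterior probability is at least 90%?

3

Prior odds = 0.038/0.962 = 19/481.
Target odds = 0.9/0.1 = 9.
Need L⁵ ≥ 9 ÷ (19/481) = 4329/19.
2⁵ = 32 < 4329/19 ≤ 243 = 3⁵, so L = 3.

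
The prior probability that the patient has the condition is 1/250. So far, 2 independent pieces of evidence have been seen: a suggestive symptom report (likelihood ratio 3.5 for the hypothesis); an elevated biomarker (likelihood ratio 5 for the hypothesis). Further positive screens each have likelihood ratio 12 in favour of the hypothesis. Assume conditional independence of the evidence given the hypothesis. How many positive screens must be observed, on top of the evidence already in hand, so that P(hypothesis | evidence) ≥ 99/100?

3

Prior odds = 0.004/0.996 = 1/249.
Combined Bayes factor of the evidence already in hand = 3.5 × 5 = 17.5.
Odds after that evidence = (1/249) × 17.5 = 35/498.
Target odds = 0.99/0.01 = 99.
Need 12ⁿ ≥ 99 ÷ (35/498) = 49302/35.
12² = 144 falls short of 49302/35 but 12³ = 1728 reaches it, so n = 3.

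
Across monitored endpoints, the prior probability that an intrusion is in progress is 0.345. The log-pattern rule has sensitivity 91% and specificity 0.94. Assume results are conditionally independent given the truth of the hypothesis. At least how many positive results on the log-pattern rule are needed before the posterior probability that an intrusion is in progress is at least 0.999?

Prior odds: 0.345 ÷ 0.655 = 69/131.
False-positive rate = 1 − 0.94 = 0.06; likelihood ratio of a positive = 0.91/0.06 = 91/6.
Target posterior odds = 0.999/0.001 = 999.
Require (91/6)ⁿ ≥ 999 ÷ (69/131) = 43623/23.
(91/6)² = 8281/36 falls short of 43623/23 but (91/6)³ = 753571/216 reaches it, so n = 3.

3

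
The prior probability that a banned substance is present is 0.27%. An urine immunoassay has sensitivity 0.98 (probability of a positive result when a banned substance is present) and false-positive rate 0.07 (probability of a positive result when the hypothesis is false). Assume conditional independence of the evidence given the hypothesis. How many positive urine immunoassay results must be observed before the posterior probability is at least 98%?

4

Prior odds: 0.0027 ÷ 0.9973 = 27/9973.
Likelihood ratio of a positive result = 0.98/0.07 = 14.
Target odds: 0.98 ÷ 0.02 = 49.
Require 14ⁿ ≥ 49 ÷ (27/9973) = 488677/27.
14³ = 2744 falls short of 488677/27 but 14⁴ = 38416 reaches it, so n = 4.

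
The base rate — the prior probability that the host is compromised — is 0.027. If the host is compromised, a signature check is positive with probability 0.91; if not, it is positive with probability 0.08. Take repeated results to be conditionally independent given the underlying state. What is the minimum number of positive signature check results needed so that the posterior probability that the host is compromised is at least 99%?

Prior odds = 0.027/0.973 = 27/973.
Likelihood ratio of a positive = 0.91/0.08 = 11.375.
Target odds: 0.99 ÷ 0.01 = 99.
Require 11.375ⁿ ≥ 99 ÷ (27/973) = 10703/3.
11.375³ = 753571/512 falls short of 10703/3 but 11.375⁴ = 68574961/4096 reaches it, so n = 4.

4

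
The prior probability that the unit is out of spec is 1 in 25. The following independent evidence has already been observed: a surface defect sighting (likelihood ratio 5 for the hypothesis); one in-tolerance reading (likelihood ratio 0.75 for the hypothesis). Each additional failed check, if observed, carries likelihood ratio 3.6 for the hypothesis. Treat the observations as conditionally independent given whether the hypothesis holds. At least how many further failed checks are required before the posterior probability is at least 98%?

5

Prior odds = 0.04/0.96 = 1/24.
Combined Bayes factor of the evidence already in hand = 5 × 0.75 = 3.75.
Odds after that evidence = (1/24) × 3.75 = 0.15625.
Target odds = 0.98/0.02 = 49.
Need 3.6ⁿ ≥ 49 ÷ 0.15625 = 313.6.
3.6⁴ = 167.9616 falls short of 313.6 but 3.6⁵ = 604.66176 reaches it, so n = 5.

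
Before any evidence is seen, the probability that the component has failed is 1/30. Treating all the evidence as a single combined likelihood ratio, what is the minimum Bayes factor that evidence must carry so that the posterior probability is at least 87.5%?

203

Prior odds = (1/30)/(29/30) = 1/29.
Target odds = 0.875/0.125 = 7.
Required Bayes factor = 7 ÷ (1/29) = 203.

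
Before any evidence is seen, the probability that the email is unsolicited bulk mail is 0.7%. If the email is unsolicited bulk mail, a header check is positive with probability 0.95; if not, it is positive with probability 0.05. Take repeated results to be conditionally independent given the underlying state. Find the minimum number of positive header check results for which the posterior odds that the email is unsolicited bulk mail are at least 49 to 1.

Prior odds = 0.007/0.993 = 7/993.
Likelihood ratio of a positive = 0.95/0.05 = 19.
Target odds = 49.
Need (7/993) × 19ⁿ ≥ 49, i.e. 19ⁿ ≥ 6951.
19³ = 6859 falls short of 6951 but 19⁴ = 130321 reaches it, so n = 4.

4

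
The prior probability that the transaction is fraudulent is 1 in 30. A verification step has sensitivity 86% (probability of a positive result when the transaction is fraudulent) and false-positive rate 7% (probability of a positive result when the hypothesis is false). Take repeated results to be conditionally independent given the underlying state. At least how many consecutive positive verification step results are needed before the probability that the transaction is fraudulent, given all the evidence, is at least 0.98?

Prior odds = (1/30)/(29/30) = 1/29.
Likelihood ratio of a positive result = 0.86/0.07 = 86/7.
Target posterior odds = 0.98/0.02 = 49.
Need (1/29) × (86/7)ⁿ ≥ 49, i.e. (86/7)ⁿ ≥ 1421.
(86/7)² = 7396/49 falls short of 1421 but (86/7)³ = 636056/343 reaches it, so n = 3.

3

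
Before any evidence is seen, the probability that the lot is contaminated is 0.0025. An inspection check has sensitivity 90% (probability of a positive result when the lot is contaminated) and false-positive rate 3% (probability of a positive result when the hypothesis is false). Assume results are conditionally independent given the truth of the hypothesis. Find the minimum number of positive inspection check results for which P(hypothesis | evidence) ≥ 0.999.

Prior odds: 0.0025 ÷ 0.9975 = 1/399.
Likelihood ratio of a positive result = 0.9/0.03 = 30.
Target posterior odds = 0.999/0.001 = 999.
Require 30ⁿ ≥ 999 ÷ (1/399) = 398601.
30³ = 27000 falls short of 398601 but 30⁴ = 810000 reaches it, so n = 4.

4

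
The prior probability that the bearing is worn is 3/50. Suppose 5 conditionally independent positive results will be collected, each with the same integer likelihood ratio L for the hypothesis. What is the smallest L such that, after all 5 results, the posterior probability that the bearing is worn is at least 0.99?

Prior odds = 0.06/0.94 = 3/47.
Target odds = 0.99/0.01 = 99.
Need L⁵ ≥ 99 ÷ (3/47) = 1551.
4⁵ = 1024 < 1551 ≤ 3125 = 5⁵, so L = 5.

5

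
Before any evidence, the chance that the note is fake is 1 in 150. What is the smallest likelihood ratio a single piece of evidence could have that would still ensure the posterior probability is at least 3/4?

Prior odds = (1/150)/(149/150) = 1/149.
Target odds = 0.75/0.25 = 3.
Required Bayes factor = 3 ÷ (1/149) = 447.

447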